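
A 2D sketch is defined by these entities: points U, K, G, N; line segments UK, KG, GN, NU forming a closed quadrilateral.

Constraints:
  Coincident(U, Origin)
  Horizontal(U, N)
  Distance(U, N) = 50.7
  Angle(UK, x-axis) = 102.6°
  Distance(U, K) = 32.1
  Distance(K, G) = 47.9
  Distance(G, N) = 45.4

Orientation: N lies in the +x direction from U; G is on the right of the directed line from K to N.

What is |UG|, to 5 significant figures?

16.189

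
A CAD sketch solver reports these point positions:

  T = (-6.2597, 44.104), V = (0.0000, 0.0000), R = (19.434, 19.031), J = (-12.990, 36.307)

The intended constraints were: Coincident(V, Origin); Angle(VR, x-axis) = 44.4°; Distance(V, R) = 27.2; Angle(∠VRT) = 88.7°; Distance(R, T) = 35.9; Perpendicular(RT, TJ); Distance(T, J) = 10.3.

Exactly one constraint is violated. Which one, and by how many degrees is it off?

Perpendicular(RT, TJ) — off by 3.50°.

V = (0.00, 0.00) ✓; VR at 44.40° ✓; |VR| = 27.20 ✓; ∠VRT = 88.70° ✓; |RT| = 35.90 ✓; ∠(RT, TJ) = 93.50° ✗; |TJ| = 10.30 ✓.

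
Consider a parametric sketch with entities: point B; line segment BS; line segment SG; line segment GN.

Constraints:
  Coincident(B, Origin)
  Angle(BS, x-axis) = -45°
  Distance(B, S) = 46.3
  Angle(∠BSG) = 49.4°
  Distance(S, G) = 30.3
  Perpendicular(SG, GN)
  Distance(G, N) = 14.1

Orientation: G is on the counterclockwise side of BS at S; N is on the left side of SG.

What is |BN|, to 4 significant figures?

21.05

B is at the origin; BS runs at -45.0° with length 46.3, so S = 46.3·(cos -45.0°, sin -45.0°) = (32.74, -32.74). ∠BSG = 49.4°, so SG runs at -45.0° + (180° − 49.4°) = 85.60° from the x-axis; with |SG| = 30.3, G = S + 30.3·(cos 85.60°, sin 85.60°) = (35.06, -2.528). The perpendicularity gives GN at right angles to SG; with |GN| = 14.1 on the left of SG, N = G + 14.1·(-0.9971, 0.07672) = (21.01, -1.447). Then |BN| = |N − B| = 21.05.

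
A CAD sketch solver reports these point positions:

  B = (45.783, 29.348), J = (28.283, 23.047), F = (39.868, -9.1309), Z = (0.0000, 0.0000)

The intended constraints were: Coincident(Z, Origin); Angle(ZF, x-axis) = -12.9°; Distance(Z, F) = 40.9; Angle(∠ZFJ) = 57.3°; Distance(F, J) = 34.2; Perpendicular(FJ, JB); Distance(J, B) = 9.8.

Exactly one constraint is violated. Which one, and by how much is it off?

Distance(J, B) = 9.8 — off by 8.80.

Z = (0.00, 0.00) ✓; ZF at -12.90° ✓; |ZF| = 40.90 ✓; ∠ZFJ = 57.30° ✓; |FJ| = 34.20 ✓; ∠(FJ, JB) = 90.00° ✓; |JB| = 18.60 ✗.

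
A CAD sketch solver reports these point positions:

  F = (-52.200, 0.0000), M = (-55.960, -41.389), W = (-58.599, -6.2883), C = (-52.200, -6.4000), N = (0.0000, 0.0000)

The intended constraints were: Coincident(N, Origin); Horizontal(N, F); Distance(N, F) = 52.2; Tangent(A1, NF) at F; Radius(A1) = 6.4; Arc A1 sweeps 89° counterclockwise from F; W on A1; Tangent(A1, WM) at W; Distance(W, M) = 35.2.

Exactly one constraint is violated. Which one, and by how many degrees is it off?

Tangent(A1, WM) at W — off by 5.30°.

N = (0.00, 0.00) ✓; N.y = 0.00, F.y = 0.00 ✓; |NF| = 52.20 ✓; ∠(CF, FN) = 90.00° ✓; |CF| = 6.400 ✓; bearing(C→W) − bearing(C→F) = 89.00° ✓; |CW| = 6.400 ✓; ∠(CW, WM) = 84.70° ✗; |WM| = 35.20 ✓.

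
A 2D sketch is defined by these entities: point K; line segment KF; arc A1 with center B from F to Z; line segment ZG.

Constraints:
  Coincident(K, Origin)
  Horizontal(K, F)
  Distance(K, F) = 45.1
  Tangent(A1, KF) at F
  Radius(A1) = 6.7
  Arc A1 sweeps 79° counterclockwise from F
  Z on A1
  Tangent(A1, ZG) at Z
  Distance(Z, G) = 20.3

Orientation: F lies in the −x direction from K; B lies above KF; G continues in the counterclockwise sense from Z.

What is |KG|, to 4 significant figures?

42.93

K is at the origin; K and F share the same y with |KF| = 45.1 and F on the −x side, so F = (-45.10, 0.000). The tangent condition forces BF to be normal to KF, so B = F + (0, 6.7) = (-45.10, 6.700). On A1, F sits at bearing -90° from B; a 79° counterclockwise sweep puts Z at bearing -11°, so Z = B + 6.7·(cos -11°, sin -11°) = (-38.52, 5.422). Tangency of A1 to ZG means the radius BZ is perpendicular to ZG, so ZG runs along (−sin -11°, cos -11°); with |ZG| = 20.3, G = (-34.65, 25.35). Then |KG| = |G − K| = 42.93.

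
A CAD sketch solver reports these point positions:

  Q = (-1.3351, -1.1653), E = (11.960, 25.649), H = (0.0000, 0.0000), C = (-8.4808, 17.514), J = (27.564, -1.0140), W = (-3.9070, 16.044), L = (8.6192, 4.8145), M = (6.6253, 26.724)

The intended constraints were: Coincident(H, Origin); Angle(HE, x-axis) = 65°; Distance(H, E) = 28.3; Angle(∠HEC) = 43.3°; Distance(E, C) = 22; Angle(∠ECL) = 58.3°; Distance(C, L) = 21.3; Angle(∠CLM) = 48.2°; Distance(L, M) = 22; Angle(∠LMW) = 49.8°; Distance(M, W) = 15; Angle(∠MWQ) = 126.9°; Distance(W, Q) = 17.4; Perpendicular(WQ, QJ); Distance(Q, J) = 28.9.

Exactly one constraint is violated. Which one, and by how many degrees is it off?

Perpendicular(WQ, QJ) — off by 8.20°.

H = (0.00, 0.00) ✓; HE at 65.00° ✓; |HE| = 28.30 ✓; ∠HEC = 43.30° ✓; |EC| = 22.00 ✓; ∠ECL = 58.30° ✓; |CL| = 21.30 ✓; ∠CLM = 48.20° ✓; |LM| = 22.00 ✓; ∠LMW = 49.80° ✓; |MW| = 15.00 ✓; ∠MWQ = 126.9° ✓; |WQ| = 17.40 ✓; ∠(WQ, QJ) = 81.80° ✗; |QJ| = 28.90 ✓.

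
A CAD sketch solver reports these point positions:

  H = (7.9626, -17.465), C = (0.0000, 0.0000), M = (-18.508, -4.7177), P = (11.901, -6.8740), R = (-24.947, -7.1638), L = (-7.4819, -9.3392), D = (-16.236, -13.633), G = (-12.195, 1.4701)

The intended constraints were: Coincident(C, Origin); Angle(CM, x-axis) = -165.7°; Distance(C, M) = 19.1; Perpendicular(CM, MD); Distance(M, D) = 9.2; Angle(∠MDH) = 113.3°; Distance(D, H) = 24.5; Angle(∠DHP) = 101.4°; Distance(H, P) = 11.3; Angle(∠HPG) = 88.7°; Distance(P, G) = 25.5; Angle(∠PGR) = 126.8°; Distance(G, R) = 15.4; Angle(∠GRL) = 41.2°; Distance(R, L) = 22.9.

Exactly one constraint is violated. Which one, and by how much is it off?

Distance(R, L) = 22.9 — off by 5.30.

C = (0.00, 0.00) ✓; CM at -165.7° ✓; |CM| = 19.10 ✓; ∠(CM, MD) = 90.00° ✓; |MD| = 9.200 ✓; ∠MDH = 113.3° ✓; |DH| = 24.50 ✓; ∠DHP = 101.4° ✓; |HP| = 11.30 ✓; ∠HPG = 88.70° ✓; |PG| = 25.50 ✓; ∠PGR = 126.8° ✓; |GR| = 15.40 ✓; ∠GRL = 41.20° ✓; |RL| = 17.60 ✗.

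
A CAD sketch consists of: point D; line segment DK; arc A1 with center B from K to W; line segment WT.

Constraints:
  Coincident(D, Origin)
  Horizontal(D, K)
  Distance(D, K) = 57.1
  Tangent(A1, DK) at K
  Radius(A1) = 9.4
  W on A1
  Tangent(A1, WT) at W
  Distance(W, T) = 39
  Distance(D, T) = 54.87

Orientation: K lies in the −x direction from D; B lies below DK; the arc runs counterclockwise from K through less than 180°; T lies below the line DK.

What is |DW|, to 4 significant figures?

65.50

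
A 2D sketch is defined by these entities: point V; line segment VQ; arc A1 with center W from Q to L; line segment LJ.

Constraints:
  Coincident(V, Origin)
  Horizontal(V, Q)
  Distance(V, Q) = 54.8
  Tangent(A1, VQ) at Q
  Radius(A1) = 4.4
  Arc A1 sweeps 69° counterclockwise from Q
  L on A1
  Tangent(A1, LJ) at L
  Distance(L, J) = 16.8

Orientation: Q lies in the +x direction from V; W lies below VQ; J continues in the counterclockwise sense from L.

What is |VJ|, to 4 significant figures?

48.35

V is at the origin; VQ is horizontal with |VQ| = 54.8 and Q on the +x side, so Q = (54.80, 0.000). A1 meets VQ tangentially, so WQ is at right angles to VQ, so W = Q + (0, -4.4) = (54.80, -4.400). On A1, Q sits at bearing 90° from W; a 69° counterclockwise sweep puts L at bearing 159°, so L = W + 4.4·(cos 159°, sin 159°) = (50.69, -2.823). Since A1 is tangent to LJ there, WL ⟂ LJ, so LJ runs along (−sin 159°, cos 159°); with |LJ| = 16.8, J = (44.67, -18.51). Then |VJ| = |J − V| = 48.35.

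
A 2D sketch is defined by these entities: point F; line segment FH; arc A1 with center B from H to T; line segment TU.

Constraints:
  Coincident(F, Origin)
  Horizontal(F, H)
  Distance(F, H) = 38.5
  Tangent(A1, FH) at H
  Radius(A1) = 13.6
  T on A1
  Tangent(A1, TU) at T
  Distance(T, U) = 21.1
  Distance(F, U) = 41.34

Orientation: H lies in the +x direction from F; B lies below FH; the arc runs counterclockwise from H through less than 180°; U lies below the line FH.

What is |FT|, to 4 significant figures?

28.02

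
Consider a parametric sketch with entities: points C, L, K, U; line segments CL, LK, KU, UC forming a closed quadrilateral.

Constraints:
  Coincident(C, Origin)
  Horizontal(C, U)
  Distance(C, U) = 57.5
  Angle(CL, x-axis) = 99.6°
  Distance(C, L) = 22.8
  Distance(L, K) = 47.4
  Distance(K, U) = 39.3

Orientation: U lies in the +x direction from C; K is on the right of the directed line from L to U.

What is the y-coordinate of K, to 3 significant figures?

-17.2

C is at the origin; C and U share the same y with |CU| = 57.5 and U in +x, so U = (57.5, 0). CL runs at 99.6° with |CL| = 22.8, so L = (-3.80, 22.5). K is determined by |LK| = 47.4 and |KU| = 39.3 together: it lies at the intersection of circle(L, 47.4) and circle(U, 39.3). With |LU| = 65.3, the foot of the radical line on LU is 38.0 from L and the perpendicular offset is √(47.4² − 38.0²) = 28.3. Taking the right-of-LU solution: K = (22.2, -17.2).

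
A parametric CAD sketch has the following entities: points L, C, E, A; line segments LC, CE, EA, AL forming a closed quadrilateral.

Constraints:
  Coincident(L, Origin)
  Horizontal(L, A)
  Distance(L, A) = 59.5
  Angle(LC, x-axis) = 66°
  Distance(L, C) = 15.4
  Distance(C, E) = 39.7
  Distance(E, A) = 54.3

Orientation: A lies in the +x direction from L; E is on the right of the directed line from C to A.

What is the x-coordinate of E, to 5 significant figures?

11.450

Checks: |CE| = 39.70 ✓; |EA| = 54.30 ✓.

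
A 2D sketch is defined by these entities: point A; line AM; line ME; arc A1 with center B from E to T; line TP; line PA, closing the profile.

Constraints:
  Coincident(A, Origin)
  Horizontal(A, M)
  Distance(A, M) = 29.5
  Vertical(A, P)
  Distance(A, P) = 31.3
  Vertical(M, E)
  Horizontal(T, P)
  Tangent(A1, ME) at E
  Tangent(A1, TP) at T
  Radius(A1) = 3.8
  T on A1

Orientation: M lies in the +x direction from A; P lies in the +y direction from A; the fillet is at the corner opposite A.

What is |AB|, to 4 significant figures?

37.64

A and P share the same x with |AP| = 31.3 and P on the +y side, so P = (0.000, 31.30). The virtual corner opposite A is at (29.50, 31.30). Tangency of A1 to ME means the radius BE is perpendicular to ME and since A1 is tangent to TP there, BT ⟂ TP, with radius 3.8, so the center B sits 3.8 in from both sides at B = (25.70, 27.50). Then |AB| = |B − A| = 37.64.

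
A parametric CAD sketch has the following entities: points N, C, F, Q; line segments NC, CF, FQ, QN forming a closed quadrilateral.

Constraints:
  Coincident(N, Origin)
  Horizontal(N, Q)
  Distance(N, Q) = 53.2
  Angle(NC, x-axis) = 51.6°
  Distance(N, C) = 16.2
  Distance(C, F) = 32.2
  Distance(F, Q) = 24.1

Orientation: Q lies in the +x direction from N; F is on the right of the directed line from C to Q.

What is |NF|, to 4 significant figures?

33.66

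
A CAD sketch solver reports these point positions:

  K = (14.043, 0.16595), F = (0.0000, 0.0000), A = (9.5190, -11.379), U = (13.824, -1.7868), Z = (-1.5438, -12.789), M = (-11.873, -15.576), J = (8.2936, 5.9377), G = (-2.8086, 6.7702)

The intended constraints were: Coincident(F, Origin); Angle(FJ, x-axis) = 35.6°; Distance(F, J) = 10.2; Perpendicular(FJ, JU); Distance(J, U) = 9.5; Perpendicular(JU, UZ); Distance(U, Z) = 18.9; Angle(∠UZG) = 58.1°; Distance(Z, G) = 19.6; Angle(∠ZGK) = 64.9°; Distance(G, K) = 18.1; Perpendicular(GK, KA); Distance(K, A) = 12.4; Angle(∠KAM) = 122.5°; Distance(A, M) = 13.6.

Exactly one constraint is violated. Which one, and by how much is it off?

Distance(A, M) = 13.6 — off by 8.20.

F = (0.00, 0.00) ✓; FJ at 35.60° ✓; |FJ| = 10.20 ✓; ∠(FJ, JU) = 90.00° ✓; |JU| = 9.500 ✓; ∠(JU, UZ) = 90.00° ✓; |UZ| = 18.90 ✓; ∠UZG = 58.10° ✓; |ZG| = 19.60 ✓; ∠ZGK = 64.90° ✓; |GK| = 18.10 ✓; ∠(GK, KA) = 90.00° ✓; |KA| = 12.40 ✓; ∠KAM = 122.5° ✓; |AM| = 21.80 ✗.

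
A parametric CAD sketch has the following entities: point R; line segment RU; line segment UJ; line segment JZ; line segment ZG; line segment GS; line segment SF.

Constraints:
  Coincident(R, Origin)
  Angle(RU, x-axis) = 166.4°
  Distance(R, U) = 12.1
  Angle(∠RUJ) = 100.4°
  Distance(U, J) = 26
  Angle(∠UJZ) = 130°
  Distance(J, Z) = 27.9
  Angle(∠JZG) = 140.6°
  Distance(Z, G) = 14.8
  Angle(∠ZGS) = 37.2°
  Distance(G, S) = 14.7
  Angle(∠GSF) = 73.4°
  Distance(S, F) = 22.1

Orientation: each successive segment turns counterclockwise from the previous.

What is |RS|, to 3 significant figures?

39.4

R is at the origin; RU runs at 166.4° with length 12.1, so U = (-11.8, 2.85). ∠RUJ = 100.4° gives UJ at -114° from the x-axis; with |UJ| = 26.0, J = (-22.3, -20.9). ∠UJZ = 130.0° gives JZ at -64.0° from the x-axis; with |JZ| = 27.9, Z = (-10.1, -46.0). ∠JZG = 140.6° gives ZG at -24.6° from the x-axis; with |ZG| = 14.8, G = (3.35, -52.1). ∠ZGS = 37.2° gives GS at 118° from the x-axis; with |GS| = 14.7, S = (-3.60, -39.2). Then |RS| = |S − R| = 39.4.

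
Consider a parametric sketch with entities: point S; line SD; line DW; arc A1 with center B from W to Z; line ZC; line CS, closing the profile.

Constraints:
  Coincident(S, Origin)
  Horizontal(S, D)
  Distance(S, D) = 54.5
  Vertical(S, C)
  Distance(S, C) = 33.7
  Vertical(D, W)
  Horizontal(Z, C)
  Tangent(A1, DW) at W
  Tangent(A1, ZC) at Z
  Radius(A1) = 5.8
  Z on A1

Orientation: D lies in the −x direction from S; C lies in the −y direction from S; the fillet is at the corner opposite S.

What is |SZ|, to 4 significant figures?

59.22

S is at the origin; S and D share the same y with |SD| = 54.5 and D on the −x side, so D = (-54.50, 0.000). SC is vertical with |SC| = 33.7 and C on the −y side, so C = (0.000, -33.70). The virtual corner opposite S is at (-54.50, -33.70). The tangent condition forces BW to be normal to DW and A1 meets ZC tangentially, so BZ is at right angles to ZC, with radius 5.8, so the center B sits 5.8 in from both sides at B = (-48.70, -27.90). That places the tangent points at W = (-54.50, -27.90) on DW and Z = (-48.70, -33.70) on ZC. Then |SZ| = |Z − S| = 59.22.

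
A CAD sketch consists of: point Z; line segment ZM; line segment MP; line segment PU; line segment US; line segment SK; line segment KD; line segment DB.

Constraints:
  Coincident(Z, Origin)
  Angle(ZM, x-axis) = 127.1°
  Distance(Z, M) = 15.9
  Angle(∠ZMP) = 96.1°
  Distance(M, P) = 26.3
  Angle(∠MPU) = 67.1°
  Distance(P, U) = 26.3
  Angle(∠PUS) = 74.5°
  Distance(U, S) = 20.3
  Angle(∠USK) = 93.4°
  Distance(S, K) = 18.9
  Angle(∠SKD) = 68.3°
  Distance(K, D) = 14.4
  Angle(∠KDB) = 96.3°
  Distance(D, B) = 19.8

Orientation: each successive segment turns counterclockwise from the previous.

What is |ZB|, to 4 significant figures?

7.301

Z is at the origin; ZM runs at 127.1° with length 15.9, so M = (-9.591, 12.68). ∠ZMP = 96.1° gives MP at -149.0° from the x-axis; with |MP| = 26.3, P = (-32.13, -0.8639). ∠MPU = 67.1° gives PU at -36.10° from the x-axis; with |PU| = 26.3, U = (-10.88, -16.36). ∠PUS = 74.5° gives US at 69.40° from the x-axis; with |US| = 20.3, S = (-3.742, 2.642). ∠USK = 93.4° gives SK at 156.0° from the x-axis; with |SK| = 18.9, K = (-21.01, 10.33). ∠SKD = 68.3° gives KD at -92.30° from the x-axis; with |KD| = 14.4, D = (-21.59, -4.059). ∠KDB = 96.3° gives DB at -8.600° from the x-axis; with |DB| = 19.8, B = (-2.009, -7.020). Then |ZB| = |B − Z| = 7.301.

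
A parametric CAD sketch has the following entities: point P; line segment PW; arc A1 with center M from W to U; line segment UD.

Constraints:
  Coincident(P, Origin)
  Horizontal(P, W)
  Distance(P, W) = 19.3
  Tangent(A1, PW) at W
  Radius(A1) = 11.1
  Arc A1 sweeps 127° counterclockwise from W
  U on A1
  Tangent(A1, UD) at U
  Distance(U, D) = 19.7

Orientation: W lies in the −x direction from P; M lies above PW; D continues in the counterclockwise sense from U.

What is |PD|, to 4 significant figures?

40.25

P is at the origin; PW is horizontal with |PW| = 19.3 and W on the −x side, so W = (-19.30, 0.000). A1 meets PW tangentially, so MW is at right angles to PW, so M = W + (0, 11.1) = (-19.30, 11.10). On A1, W sits at bearing -90° from M; a 127° counterclockwise sweep puts U at bearing 37°, so U = M + 11.1·(cos 37°, sin 37°) = (-10.44, 17.78). Tangency of A1 to UD means the radius MU is perpendicular to UD, so UD runs along (−sin 37°, cos 37°); with |UD| = 19.7, D = (-22.29, 33.51). Then |PD| = |D − P| = 40.25.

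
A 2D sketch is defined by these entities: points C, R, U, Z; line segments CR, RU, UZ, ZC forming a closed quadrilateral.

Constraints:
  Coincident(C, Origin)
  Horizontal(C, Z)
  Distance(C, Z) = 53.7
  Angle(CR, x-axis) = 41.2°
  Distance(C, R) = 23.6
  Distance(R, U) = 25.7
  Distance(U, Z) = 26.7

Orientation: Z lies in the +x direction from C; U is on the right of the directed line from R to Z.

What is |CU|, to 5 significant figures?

29.301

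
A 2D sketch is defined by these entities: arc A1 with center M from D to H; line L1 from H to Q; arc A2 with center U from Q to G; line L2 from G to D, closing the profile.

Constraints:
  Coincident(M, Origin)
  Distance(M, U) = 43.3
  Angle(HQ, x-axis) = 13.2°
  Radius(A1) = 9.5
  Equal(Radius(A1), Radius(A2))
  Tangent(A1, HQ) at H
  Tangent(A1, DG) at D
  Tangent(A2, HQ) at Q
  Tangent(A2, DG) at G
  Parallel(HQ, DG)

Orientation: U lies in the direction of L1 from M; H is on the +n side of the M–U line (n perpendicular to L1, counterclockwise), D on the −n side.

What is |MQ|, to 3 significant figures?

44.3

The slot axis is L1's direction at 13.2°, so u = (cos 13.2°, sin 13.2°) = (0.974, 0.228) and n = (−sin 13.2°, cos 13.2°) = (-0.228, 0.974). M is at the origin and U lies 43.3 along u from M, so U = 43.3·u = (42.2, 9.89). Tangency of A1 to both parallel lines with radius 9.5 puts H and D at M ± 9.5·n: H = (-2.17, 9.25), D = (2.17, -9.25). Equal radii place Q and G the same way about U: Q = U + 9.5·n = (40.0, 19.1), G = U − 9.5·n = (44.3, 0.639). Then |MQ| = |Q − M| = 44.3.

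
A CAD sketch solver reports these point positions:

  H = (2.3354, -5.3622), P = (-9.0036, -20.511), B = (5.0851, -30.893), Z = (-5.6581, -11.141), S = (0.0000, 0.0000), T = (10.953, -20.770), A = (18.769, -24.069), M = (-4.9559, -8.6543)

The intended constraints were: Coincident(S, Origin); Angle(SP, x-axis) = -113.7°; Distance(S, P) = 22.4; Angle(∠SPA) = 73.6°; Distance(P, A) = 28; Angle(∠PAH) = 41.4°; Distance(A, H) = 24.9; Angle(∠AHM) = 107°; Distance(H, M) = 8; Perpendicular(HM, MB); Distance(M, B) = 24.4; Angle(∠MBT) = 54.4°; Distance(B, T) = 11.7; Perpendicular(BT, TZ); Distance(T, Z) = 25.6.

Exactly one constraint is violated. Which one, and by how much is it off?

Distance(T, Z) = 25.6 — off by 6.40.

S = (0.00, 0.00) ✓; SP at -113.7° ✓; |SP| = 22.40 ✓; ∠SPA = 73.60° ✓; |PA| = 28.00 ✓; ∠PAH = 41.40° ✓; |AH| = 24.90 ✓; ∠AHM = 107.0° ✓; |HM| = 8.000 ✓; ∠(HM, MB) = 90.00° ✓; |MB| = 24.40 ✓; ∠MBT = 54.40° ✓; |BT| = 11.70 ✓; ∠(BT, TZ) = 90.00° ✓; |TZ| = 19.20 ✗.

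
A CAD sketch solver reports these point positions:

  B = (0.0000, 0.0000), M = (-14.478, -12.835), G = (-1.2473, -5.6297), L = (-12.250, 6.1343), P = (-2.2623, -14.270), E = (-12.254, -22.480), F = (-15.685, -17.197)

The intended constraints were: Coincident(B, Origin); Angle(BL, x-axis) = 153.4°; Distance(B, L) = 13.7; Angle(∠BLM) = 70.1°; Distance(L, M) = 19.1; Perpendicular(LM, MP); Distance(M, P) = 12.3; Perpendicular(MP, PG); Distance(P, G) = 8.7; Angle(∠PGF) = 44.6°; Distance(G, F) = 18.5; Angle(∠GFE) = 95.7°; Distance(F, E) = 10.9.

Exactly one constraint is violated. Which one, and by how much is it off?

Distance(F, E) = 10.9 — off by 4.60.

B = (0.00, 0.00) ✓; BL at 153.4° ✓; |BL| = 13.70 ✓; ∠BLM = 70.10° ✓; |LM| = 19.10 ✓; ∠(LM, MP) = 90.00° ✓; |MP| = 12.30 ✓; ∠(MP, PG) = 90.00° ✓; |PG| = 8.700 ✓; ∠PGF = 44.60° ✓; |GF| = 18.50 ✓; ∠GFE = 95.70° ✓; |FE| = 6.299 ✗.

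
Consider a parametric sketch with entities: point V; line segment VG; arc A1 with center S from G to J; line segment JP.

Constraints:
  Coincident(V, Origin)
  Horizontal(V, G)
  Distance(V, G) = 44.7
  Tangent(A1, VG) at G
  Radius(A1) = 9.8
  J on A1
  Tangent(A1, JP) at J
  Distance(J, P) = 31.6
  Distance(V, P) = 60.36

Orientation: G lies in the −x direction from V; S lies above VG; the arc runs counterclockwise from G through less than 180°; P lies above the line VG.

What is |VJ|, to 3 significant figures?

37.2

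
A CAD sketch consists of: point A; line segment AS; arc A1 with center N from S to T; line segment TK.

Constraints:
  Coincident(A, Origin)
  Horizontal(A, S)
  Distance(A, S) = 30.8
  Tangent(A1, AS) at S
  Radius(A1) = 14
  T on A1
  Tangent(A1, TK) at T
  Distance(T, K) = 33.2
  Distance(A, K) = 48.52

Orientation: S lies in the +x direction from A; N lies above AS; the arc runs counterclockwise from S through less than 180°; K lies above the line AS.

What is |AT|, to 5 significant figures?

46.899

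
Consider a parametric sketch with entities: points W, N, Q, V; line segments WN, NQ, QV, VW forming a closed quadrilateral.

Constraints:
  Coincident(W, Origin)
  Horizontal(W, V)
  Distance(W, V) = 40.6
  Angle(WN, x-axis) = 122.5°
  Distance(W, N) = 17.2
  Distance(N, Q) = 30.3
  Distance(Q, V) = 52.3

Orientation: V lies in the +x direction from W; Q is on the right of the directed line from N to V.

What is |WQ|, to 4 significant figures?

18.31

Checks: |NQ| = 30.30 ✓; |QV| = 52.30 ✓.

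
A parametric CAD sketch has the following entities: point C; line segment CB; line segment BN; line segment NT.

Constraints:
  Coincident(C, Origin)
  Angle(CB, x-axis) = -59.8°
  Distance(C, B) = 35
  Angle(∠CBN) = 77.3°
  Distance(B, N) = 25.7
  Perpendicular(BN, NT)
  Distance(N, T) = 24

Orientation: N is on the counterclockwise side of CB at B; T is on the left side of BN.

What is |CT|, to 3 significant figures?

20.7

C is at the origin; CB runs at -59.8° with length 35.0, so B = 35.0·(cos -59.8°, sin -59.8°) = (17.6, -30.2). ∠CBN = 77.3°, so BN runs at -59.8° + (180° − 77.3°) = 42.9° from the x-axis; with |BN| = 25.7, N = B + 25.7·(cos 42.9°, sin 42.9°) = (36.4, -12.8). BN ⟂ NT; with |NT| = 24.0 on the left of BN, T = N + 24.0·(-0.681, 0.733) = (20.1, 4.83). Then |CT| = |T − C| = 20.7.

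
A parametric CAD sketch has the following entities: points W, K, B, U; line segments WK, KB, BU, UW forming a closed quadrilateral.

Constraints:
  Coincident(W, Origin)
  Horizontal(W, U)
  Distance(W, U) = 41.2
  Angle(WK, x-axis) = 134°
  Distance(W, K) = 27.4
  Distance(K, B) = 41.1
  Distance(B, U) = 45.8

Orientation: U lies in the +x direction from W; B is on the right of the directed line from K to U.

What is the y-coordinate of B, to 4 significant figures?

-17.32

W is at the origin; WU is horizontal with |WU| = 41.2 and U in +x, so U = (41.2, 0). WK runs at 134.0° with |WK| = 27.4, so K = (-19.03, 19.71). B is determined by |KB| = 41.1 and |BU| = 45.8 together: it lies at the intersection of circle(K, 41.1) and circle(U, 45.8). With |KU| = 63.38, the foot of the radical line on KU is 28.47 from K and the perpendicular offset is √(41.1² − 28.47²) = 29.65. Taking the right-of-KU solution: B = (-1.199, -17.32).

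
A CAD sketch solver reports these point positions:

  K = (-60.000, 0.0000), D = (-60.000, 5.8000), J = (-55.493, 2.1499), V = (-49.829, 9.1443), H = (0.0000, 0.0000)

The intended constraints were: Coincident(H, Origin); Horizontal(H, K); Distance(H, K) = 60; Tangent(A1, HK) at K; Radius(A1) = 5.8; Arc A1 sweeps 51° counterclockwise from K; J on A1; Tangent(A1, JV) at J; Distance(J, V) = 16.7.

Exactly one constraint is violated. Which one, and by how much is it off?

Distance(J, V) = 16.7 — off by 7.70.

H = (0.00, 0.00) ✓; H.y = 0.00, K.y = 0.00 ✓; |HK| = 60.00 ✓; ∠(DK, KH) = 90.00° ✓; |DK| = 5.800 ✓; bearing(D→J) − bearing(D→K) = 51.00° ✓; |DJ| = 5.800 ✓; ∠(DJ, JV) = 90.00° ✓; |JV| = 9.000 ✗.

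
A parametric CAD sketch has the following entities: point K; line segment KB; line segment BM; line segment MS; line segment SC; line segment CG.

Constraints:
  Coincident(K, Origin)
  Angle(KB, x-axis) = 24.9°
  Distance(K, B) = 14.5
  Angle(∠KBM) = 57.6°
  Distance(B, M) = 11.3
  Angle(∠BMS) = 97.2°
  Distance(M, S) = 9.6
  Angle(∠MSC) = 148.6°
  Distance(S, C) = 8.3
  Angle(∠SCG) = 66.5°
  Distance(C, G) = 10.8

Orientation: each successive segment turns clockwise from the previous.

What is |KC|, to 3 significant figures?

5.03

K is at the origin; KB runs at 24.9° with length 14.5, so B = (13.2, 6.11). ∠KBM = 57.6° gives BM at -97.5° from the x-axis; with |BM| = 11.3, M = (11.7, -5.10). ∠BMS = 97.2° gives MS at 180° from the x-axis; with |MS| = 9.6, S = (2.08, -5.05). ∠MSC = 148.6° gives SC at 148° from the x-axis; with |SC| = 8.3, C = (-4.98, -0.687). Then |KC| = |C − K| = 5.03.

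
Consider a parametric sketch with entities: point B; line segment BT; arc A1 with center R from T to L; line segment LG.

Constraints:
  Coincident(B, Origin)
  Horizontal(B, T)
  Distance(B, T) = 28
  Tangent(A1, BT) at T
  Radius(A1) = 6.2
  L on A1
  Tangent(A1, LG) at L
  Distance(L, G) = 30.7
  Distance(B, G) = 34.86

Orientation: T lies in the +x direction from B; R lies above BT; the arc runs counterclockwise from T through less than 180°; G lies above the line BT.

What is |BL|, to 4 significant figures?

34.16

Checks: |RL| = 6.200 ✓; ∠(RL, LG) = 90.00° ✓; |LG| = 30.70 ✓; |BG| = 34.86 ✓.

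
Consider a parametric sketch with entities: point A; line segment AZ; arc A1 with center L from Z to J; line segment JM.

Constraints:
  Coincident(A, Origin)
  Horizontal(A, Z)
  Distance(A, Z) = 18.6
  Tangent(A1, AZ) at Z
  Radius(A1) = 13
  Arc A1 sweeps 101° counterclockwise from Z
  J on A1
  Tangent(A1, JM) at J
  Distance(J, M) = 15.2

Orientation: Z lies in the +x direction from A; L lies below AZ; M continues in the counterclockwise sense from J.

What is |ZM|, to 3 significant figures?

32.0

A is at the origin; A and Z share the same y with |AZ| = 18.6 and Z on the +x side, so Z = (18.6, 0.00). The tangent condition forces LZ to be normal to AZ, so L = Z + (0, -13) = (18.6, -13.0). On A1, Z sits at bearing 90° from L; a 101° counterclockwise sweep puts J at bearing 191°, so J = L + 13.0·(cos 191°, sin 191°) = (5.84, -15.5). A1 meets JM tangentially, so LJ is at right angles to JM, so JM runs along (−sin 191°, cos 191°); with |JM| = 15.2, M = (8.74, -30.4). Then |ZM| = |M − Z| = 32.0.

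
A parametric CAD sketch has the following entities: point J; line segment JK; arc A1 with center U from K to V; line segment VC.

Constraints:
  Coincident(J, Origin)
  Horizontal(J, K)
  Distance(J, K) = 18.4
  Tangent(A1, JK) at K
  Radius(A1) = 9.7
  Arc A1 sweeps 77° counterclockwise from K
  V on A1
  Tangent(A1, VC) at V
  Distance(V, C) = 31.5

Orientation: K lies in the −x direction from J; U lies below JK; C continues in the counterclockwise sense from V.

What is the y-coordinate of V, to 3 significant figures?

-7.52

The tangent condition forces UK to be normal to JK, so U = K + (0, -9.7) = (-18.4, -9.70). On A1, K sits at bearing 90° from U; a 77° counterclockwise sweep puts V at bearing 167°, so V = U + 9.7·(cos 167°, sin 167°) = (-27.9, -7.52). So V.y = -7.52.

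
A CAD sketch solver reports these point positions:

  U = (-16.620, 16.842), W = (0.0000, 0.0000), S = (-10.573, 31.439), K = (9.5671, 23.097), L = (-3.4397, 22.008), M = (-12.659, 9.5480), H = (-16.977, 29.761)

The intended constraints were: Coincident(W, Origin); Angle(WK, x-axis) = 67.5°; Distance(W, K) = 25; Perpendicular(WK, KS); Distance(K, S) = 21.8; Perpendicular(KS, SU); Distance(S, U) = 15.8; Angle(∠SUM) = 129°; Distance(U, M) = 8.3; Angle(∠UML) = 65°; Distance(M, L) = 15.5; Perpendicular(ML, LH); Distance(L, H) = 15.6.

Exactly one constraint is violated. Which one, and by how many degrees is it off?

Perpendicular(ML, LH) — off by 6.70°.

W = (0.00, 0.00) ✓; WK at 67.50° ✓; |WK| = 25.00 ✓; ∠(WK, KS) = 90.00° ✓; |KS| = 21.80 ✓; ∠(KS, SU) = 90.00° ✓; |SU| = 15.80 ✓; ∠SUM = 129.0° ✓; |UM| = 8.300 ✓; ∠UML = 65.00° ✓; |ML| = 15.50 ✓; ∠(ML, LH) = 96.70° ✗; |LH| = 15.60 ✓.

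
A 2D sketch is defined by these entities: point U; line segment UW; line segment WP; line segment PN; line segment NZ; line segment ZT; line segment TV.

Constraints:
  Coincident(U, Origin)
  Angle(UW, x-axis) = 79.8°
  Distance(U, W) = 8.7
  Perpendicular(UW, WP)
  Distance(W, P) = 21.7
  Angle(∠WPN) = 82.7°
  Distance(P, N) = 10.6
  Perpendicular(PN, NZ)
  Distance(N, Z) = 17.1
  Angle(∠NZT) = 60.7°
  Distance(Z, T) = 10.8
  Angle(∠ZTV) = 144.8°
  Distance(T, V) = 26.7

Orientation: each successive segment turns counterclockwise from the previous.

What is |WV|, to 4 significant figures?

36.25

∠NZT = 60.7° gives ZT at 116.4° from the x-axis; with |ZT| = 10.8, T = (-8.077, 10.63). ∠ZTV = 144.8° gives TV at 151.6° from the x-axis; with |TV| = 26.7, V = (-31.56, 23.33). Then |WV| = |V − W| = 36.25.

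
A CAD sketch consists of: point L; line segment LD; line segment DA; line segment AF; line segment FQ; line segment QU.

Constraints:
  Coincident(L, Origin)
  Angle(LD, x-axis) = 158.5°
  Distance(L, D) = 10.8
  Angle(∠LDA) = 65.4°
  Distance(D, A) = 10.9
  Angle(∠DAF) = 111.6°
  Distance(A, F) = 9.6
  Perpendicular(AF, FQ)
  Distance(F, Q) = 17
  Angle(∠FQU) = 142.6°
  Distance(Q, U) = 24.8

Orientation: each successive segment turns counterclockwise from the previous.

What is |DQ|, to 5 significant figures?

15.246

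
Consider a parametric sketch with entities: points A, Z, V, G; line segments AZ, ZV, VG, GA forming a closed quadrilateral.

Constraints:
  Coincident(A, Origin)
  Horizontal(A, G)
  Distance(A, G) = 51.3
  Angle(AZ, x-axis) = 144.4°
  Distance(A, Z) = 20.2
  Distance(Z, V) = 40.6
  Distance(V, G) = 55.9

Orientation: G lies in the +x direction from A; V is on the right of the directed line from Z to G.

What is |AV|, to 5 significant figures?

24.842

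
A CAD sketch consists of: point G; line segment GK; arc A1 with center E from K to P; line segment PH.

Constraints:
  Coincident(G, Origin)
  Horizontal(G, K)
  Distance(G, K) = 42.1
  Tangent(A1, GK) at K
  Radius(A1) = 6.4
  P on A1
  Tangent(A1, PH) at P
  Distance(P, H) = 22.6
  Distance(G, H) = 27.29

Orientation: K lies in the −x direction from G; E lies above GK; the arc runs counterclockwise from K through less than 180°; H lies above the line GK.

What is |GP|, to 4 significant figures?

37.77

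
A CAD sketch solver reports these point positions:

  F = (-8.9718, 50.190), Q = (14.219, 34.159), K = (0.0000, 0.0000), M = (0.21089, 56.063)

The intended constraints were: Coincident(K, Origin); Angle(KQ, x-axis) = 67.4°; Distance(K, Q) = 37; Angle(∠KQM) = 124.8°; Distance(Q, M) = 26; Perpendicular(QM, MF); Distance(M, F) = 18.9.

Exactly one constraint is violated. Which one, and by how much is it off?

Distance(M, F) = 18.9 — off by 8.00.

K = (0.00, 0.00) ✓; KQ at 67.40° ✓; |KQ| = 37.00 ✓; ∠KQM = 124.8° ✓; |QM| = 26.00 ✓; ∠(QM, MF) = 90.00° ✓; |MF| = 10.90 ✗.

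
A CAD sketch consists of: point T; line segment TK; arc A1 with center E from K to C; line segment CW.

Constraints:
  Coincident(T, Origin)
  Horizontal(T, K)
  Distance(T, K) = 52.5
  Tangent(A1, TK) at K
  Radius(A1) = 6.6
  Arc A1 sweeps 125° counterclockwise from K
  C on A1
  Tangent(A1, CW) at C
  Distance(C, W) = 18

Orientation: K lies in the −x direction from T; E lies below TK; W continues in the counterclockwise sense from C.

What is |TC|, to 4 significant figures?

58.83

T is at the origin; T and K share the same y with |TK| = 52.5 and K on the −x side, so K = (-52.50, 0.000). The tangent condition forces EK to be normal to TK, so E = K + (0, -6.6) = (-52.50, -6.600). On A1, K sits at bearing 90° from E; a 125° counterclockwise sweep puts C at bearing 215°, so C = E + 6.6·(cos 215°, sin 215°) = (-57.91, -10.39). Then |TC| = |C − T| = 58.83.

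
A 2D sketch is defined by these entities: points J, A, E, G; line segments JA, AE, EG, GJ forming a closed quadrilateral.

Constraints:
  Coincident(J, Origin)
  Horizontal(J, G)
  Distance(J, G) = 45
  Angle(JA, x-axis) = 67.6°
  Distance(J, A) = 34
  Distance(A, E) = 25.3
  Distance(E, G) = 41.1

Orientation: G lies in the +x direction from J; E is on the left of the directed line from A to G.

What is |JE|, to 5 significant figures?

54.449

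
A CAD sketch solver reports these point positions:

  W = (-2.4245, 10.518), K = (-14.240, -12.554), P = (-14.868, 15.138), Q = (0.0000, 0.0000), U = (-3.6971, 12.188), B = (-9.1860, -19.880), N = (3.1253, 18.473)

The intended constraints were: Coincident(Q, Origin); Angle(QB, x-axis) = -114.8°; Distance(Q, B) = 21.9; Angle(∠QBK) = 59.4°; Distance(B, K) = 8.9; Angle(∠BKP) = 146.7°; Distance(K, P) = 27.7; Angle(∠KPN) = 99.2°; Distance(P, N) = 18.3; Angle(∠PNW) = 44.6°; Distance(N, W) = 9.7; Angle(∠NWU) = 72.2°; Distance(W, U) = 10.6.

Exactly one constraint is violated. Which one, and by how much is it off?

Distance(W, U) = 10.6 — off by 8.50.

Q = (0.00, 0.00) ✓; QB at -114.8° ✓; |QB| = 21.90 ✓; ∠QBK = 59.40° ✓; |BK| = 8.900 ✓; ∠BKP = 146.7° ✓; |KP| = 27.70 ✓; ∠KPN = 99.20° ✓; |PN| = 18.30 ✓; ∠PNW = 44.60° ✓; |NW| = 9.700 ✓; ∠NWU = 72.21° ✓; |WU| = 2.100 ✗.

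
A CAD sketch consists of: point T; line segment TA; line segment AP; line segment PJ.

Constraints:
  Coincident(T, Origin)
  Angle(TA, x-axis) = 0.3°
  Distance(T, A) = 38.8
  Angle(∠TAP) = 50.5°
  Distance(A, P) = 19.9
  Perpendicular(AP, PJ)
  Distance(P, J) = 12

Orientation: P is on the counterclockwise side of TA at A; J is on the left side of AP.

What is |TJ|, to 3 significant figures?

18.6

∠TAP = 50.5°, so AP runs at 0.3° + (180° − 50.5°) = 130° from the x-axis; with |AP| = 19.9, P = A + 19.9·(cos 130°, sin 130°) = (26.1, 15.5). AP ⟂ PJ; with |PJ| = 12.0 on the left of AP, J = P + 12.0·(-0.768, -0.640) = (16.8, 7.81). Then |TJ| = |J − T| = 18.6.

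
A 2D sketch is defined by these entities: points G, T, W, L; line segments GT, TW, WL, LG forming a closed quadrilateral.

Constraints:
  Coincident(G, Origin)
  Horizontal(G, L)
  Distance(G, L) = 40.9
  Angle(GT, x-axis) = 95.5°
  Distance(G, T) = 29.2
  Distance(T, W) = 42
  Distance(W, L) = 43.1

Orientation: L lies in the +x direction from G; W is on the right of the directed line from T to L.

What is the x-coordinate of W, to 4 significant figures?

-0.2379

G is at the origin; GL is horizontal with |GL| = 40.9 and L in +x, so L = (40.9, 0). GT runs at 95.5° with |GT| = 29.2, so T = (-2.799, 29.07). W is determined by |TW| = 42.0 and |WL| = 43.1 together: it lies at the intersection of circle(T, 42.0) and circle(L, 43.1). With |TL| = 52.48, the foot of the radical line on TL is 25.35 from T and the perpendicular offset is √(42.0² − 25.35²) = 33.49. Taking the right-of-TL solution: W = (-0.2379, -12.86).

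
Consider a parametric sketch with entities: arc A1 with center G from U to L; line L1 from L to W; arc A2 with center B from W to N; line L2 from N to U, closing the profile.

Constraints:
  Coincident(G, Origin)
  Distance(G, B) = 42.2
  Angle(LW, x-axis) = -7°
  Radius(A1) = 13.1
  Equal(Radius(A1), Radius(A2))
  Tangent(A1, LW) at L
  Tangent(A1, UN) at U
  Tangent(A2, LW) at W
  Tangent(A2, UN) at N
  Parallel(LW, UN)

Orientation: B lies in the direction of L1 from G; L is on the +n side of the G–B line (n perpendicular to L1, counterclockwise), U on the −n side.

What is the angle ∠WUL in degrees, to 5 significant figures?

58.166°

Tangency of A1 to both parallel lines with radius 13.1 puts L and U at G ± 13.1·n: L = (1.5965, 13.002), U = (-1.5965, -13.002). Equal radii place W and N the same way about B: W = B + 13.1·n = (43.482, 7.8595), N = B − 13.1·n = (40.289, -18.145). Then cos ∠WUL = UW·UL / (|UW||UL|), giving 58.166°.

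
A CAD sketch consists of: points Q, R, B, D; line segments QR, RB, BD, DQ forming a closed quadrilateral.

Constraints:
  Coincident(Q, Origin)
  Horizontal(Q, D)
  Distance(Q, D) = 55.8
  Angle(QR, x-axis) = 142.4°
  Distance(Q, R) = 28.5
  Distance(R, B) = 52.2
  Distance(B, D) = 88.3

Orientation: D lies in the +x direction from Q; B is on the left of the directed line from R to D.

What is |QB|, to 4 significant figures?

65.88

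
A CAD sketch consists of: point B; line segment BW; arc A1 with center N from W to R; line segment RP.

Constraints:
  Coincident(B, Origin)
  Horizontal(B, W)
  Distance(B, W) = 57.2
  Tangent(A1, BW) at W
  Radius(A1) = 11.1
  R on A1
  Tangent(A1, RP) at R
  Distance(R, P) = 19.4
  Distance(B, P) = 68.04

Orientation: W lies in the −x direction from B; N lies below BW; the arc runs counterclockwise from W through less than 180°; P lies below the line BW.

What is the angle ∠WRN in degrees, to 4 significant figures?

32.81°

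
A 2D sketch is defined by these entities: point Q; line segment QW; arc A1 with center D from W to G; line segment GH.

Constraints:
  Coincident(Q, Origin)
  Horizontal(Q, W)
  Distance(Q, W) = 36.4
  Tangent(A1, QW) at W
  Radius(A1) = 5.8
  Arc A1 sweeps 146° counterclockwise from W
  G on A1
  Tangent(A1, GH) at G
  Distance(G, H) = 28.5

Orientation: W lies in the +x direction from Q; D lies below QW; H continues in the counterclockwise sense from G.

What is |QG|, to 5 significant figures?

34.812

Since A1 is tangent to QW there, DW ⟂ QW, so D = W + (0, -5.8) = (36.400, -5.8000). On A1, W sits at bearing 90° from D; a 146° counterclockwise sweep puts G at bearing 236°, so G = D + 5.8·(cos 236°, sin 236°) = (33.157, -10.608). Then |QG| = |G − Q| = 34.812.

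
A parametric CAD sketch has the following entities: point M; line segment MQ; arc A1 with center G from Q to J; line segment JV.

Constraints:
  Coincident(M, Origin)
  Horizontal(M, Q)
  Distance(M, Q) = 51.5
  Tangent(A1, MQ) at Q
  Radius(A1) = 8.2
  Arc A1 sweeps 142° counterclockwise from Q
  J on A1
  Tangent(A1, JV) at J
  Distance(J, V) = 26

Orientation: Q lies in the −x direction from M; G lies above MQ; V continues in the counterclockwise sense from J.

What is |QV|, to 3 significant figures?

34.3

On A1, Q sits at bearing -90° from G; a 142° counterclockwise sweep puts J at bearing 52°, so J = G + 8.2·(cos 52°, sin 52°) = (-46.5, 14.7). Tangency of A1 to JV means the radius GJ is perpendicular to JV, so JV runs along (−sin 52°, cos 52°); with |JV| = 26.0, V = (-66.9, 30.7). Then |QV| = |V − Q| = 34.3.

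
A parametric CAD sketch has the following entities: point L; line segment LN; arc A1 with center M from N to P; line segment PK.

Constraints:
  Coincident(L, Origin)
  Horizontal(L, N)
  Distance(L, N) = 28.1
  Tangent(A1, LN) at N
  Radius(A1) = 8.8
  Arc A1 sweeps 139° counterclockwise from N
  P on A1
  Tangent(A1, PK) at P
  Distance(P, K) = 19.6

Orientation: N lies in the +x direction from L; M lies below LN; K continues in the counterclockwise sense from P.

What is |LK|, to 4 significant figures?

46.68

L is at the origin; LN is horizontal with |LN| = 28.1 and N on the +x side, so N = (28.10, 0.000). Since A1 is tangent to LN there, MN ⟂ LN, so M = N + (0, -8.8) = (28.10, -8.800). On A1, N sits at bearing 90° from M; a 139° counterclockwise sweep puts P at bearing 229°, so P = M + 8.8·(cos 229°, sin 229°) = (22.33, -15.44). The tangent condition forces MP to be normal to PK, so PK runs along (−sin 229°, cos 229°); with |PK| = 19.6, K = (37.12, -28.30). Then |LK| = |K − L| = 46.68.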